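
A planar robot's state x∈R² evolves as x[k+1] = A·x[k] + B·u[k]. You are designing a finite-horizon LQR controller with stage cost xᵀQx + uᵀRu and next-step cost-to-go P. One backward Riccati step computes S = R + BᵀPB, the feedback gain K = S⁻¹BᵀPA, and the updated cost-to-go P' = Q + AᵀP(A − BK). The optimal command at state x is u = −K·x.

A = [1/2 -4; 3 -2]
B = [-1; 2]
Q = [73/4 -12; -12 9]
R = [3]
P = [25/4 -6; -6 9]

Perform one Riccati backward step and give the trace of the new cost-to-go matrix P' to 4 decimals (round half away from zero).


BᵀP = [-18.2500 24.0000]
S = R + BᵀPB = [3] + [66.2500] = [69.2500]
BᵀPA = [62.8750 25.0000]
K = S⁻¹·BᵀPA = [0.9079 0.3610]
A−BK = [1.4079 -3.6390; 1.1841 -2.7220]
AᵀP(A−BK) = [7.4756 -11.1986; -11.1986 30.9747]
P' = Q + AᵀP(A−BK) = [25.7256 -23.1986; -23.1986 39.9747]
tr(P') = 65.7004

65.7004


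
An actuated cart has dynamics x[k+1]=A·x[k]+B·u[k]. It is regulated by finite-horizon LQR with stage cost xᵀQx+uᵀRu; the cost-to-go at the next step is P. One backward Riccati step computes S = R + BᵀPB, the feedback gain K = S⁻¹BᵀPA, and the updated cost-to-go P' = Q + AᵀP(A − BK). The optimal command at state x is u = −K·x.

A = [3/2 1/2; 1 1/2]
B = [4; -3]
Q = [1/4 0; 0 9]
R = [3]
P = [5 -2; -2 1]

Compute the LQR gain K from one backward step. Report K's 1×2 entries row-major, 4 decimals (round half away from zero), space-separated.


BᵀP = [26.0000 -11.0000]
S = R + BᵀPB = [3] + [137.0000] = [140.0000]
BᵀPA = [28.0000 7.5000]
K = S⁻¹·BᵀPA = [0.2000 0.0536]
A−BK = [0.7000 0.2857; 1.6000 0.6607]
AᵀP(A−BK) = [0.6500 0.2500; 0.2500 0.0982]
P' = Q + AᵀP(A−BK) = [0.9000 0.2500; 0.2500 9.0982]
tr(P') = 9.9982

0.2000 0.0536


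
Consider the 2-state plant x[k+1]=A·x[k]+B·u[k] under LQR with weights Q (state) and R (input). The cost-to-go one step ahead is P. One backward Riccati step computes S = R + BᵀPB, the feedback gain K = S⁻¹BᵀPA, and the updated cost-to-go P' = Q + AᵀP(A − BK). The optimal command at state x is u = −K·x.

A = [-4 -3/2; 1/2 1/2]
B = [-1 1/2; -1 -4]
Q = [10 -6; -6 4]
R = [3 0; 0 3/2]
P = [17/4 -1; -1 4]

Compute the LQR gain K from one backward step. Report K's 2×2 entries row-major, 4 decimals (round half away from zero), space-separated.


BᵀP = [-3.2500 -3.0000; 6.1250 -16.5000]
S = R + BᵀPB = [3 0; 0 3/2] + [6.2500 10.3750; 10.3750 69.0625] = [9.2500 10.3750; 10.3750 70.5625]
BᵀPA = [11.5000 3.3750; -32.7500 -17.4375]
K = S⁻¹·BᵀPA = [2.1121 0.7688; -0.7747 -0.3602]
A−BK = [-1.5005 -0.5511; -0.4866 -0.1718]
AᵀP(A−BK) = [23.3395 8.6130; 8.6130 3.1873]
P' = Q + AᵀP(A−BK) = [33.3395 2.6130; 2.6130 7.1873]
tr(P') = 40.5268

2.1121 0.7688 -0.7747 -0.3602


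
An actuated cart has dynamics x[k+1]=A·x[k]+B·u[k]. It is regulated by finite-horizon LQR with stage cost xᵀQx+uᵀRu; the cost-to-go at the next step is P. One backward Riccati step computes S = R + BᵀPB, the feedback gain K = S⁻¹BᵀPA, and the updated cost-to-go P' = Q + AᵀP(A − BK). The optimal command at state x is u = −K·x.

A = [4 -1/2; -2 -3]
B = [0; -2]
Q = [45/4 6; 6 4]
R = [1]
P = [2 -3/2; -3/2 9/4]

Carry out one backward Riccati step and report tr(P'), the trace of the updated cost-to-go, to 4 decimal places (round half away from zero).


38.0000

BᵀP = [3.0000 -4.5000]
S = R + BᵀPB = [1] + [9.0000] = [10.0000]
BᵀPA = [21.0000 12.0000]
K = S⁻¹·BᵀPA = [2.1000 1.2000]
A−BK = [4.0000 -0.5000; 2.2000 -0.6000]
AᵀP(A−BK) = [20.9000 0.8000; 0.8000 1.8500]
P' = Q + AᵀP(A−BK) = [32.1500 6.8000; 6.8000 5.8500]
tr(P') = 38.0000


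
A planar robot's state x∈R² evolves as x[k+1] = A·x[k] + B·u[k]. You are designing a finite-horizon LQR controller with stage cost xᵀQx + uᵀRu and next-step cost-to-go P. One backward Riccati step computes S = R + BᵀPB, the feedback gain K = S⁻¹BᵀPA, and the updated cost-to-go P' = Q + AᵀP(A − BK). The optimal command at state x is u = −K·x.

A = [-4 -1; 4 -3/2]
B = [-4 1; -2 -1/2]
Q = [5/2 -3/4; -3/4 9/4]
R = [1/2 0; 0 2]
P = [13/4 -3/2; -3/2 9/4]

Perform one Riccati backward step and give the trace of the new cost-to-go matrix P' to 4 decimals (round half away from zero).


43.5387

BᵀP = [-10.0000 1.5000; 4.0000 -2.6250]
S = R + BᵀPB = [1/2 0; 0 2] + [37.0000 -10.7500; -10.7500 5.3125] = [37.5000 -10.7500; -10.7500 7.3125]
BᵀPA = [46.0000 7.7500; -26.5000 -0.0625]
K = S⁻¹·BᵀPA = [0.3246 0.3530; -3.1467 0.5103]
A−BK = [0.4451 -0.0985; 3.0758 -0.5389]
AᵀP(A−BK) = [37.6797 -6.2123; -6.2123 1.1089]
P' = Q + AᵀP(A−BK) = [40.1797 -6.9623; -6.9623 3.3589]
tr(P') = 43.5387


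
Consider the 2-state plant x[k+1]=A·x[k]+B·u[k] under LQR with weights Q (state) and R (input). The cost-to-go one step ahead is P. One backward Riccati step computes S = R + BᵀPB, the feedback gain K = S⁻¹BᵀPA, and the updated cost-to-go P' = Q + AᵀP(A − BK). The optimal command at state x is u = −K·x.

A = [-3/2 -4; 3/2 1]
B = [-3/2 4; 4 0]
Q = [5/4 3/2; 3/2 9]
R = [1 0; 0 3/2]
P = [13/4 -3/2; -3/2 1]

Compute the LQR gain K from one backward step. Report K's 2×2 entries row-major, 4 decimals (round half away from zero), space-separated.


BᵀP = [-10.8750 6.2500; 13.0000 -6.0000]
S = R + BᵀPB = [1 0; 0 3/2] + [41.3125 -43.5000; -43.5000 52.0000] = [42.3125 -43.5000; -43.5000 53.5000]
BᵀPA = [25.6875 49.7500; -28.5000 -58.0000]
K = S⁻¹·BᵀPA = [0.3622 0.3732; -0.2382 -0.7807]
A−BK = [-0.0038 -0.3175; 0.0514 -0.4927]
AᵀP(A−BK) = [0.2196 0.4144; 0.4144 1.1545]
P' = Q + AᵀP(A−BK) = [1.4696 1.9144; 1.9144 10.1545]
tr(P') = 11.6241

0.3622 0.3732 -0.2382 -0.7807


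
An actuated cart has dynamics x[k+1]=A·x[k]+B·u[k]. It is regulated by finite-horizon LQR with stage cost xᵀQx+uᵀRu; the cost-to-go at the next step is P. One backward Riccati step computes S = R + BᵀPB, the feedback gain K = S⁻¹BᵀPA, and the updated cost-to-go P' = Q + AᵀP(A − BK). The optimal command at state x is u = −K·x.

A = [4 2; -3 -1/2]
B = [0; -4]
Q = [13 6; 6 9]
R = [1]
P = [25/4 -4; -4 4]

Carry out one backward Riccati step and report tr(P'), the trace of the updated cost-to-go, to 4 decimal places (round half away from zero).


BᵀP = [16.0000 -16.0000]
S = R + BᵀPB = [1] + [64.0000] = [65.0000]
BᵀPA = [112.0000 40.0000]
K = S⁻¹·BᵀPA = [1.7231 0.6154]
A−BK = [4.0000 2.0000; 3.8923 1.9615]
AᵀP(A−BK) = [39.0154 19.0769; 19.0769 9.3846]
P' = Q + AᵀP(A−BK) = [52.0154 25.0769; 25.0769 18.3846]
tr(P') = 70.4000

70.4000


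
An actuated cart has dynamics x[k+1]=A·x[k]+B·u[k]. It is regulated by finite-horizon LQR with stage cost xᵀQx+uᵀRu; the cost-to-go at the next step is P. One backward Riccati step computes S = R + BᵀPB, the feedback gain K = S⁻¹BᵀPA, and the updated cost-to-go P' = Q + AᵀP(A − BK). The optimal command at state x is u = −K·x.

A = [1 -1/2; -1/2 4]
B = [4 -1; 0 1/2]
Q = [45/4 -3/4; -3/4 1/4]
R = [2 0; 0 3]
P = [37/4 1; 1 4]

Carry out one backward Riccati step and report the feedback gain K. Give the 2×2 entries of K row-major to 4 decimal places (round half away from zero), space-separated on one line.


0.1714 0.4286 -0.2653 1.9082

BᵀP = [37.0000 4.0000; -8.7500 1.0000]
S = R + BᵀPB = [2 0; 0 3] + [148.0000 -35.0000; -35.0000 9.2500] = [150.0000 -35.0000; -35.0000 12.2500]
BᵀPA = [35.0000 -2.5000; -9.2500 8.3750]
K = S⁻¹·BᵀPA = [0.1714 0.4286; -0.2653 1.9082]
A−BK = [0.0490 -0.3061; -0.3673 3.0459]
AᵀP(A−BK) = [0.7959 -5.7245; -5.7245 47.4031]
P' = Q + AᵀP(A−BK) = [12.0459 -6.4745; -6.4745 47.6531]
tr(P') = 59.6990


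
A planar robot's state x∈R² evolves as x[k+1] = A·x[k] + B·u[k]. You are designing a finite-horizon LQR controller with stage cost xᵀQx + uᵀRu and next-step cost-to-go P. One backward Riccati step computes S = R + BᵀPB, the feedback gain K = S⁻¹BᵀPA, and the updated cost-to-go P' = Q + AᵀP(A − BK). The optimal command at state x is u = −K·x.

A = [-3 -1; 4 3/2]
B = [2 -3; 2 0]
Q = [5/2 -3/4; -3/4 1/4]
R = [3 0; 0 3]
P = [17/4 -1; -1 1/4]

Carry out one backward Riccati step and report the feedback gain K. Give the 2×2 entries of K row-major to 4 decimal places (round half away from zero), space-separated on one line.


-0.4615 -0.1575 1.0000 0.3438

BᵀP = [6.5000 -1.5000; -12.7500 3.0000]
S = R + BᵀPB = [3 0; 0 3] + [10.0000 -19.5000; -19.5000 38.2500] = [13.0000 -19.5000; -19.5000 41.2500]
BᵀPA = [-25.5000 -8.7500; 50.2500 17.2500]
K = S⁻¹·BᵀPA = [-0.4615 -0.1575; 1.0000 0.3438]
A−BK = [0.9231 0.3462; 4.9231 1.8149]
AᵀP(A−BK) = [4.2308 1.4615; 1.4615 0.5051]
P' = Q + AᵀP(A−BK) = [6.7308 0.7115; 0.7115 0.7551]
tr(P') = 7.4859


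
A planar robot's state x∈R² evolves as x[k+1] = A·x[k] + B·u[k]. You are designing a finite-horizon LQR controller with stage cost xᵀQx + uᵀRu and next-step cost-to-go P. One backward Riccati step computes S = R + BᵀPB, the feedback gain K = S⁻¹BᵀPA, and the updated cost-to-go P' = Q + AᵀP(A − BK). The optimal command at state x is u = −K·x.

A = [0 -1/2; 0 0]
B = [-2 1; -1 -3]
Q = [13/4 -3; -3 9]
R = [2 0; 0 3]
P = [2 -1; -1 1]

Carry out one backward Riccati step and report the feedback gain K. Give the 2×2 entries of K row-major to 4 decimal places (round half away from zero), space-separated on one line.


0.0000 0.1442 0.0000 -0.0817

BᵀP = [-3.0000 1.0000; 5.0000 -4.0000]
S = R + BᵀPB = [2 0; 0 3] + [5.0000 -6.0000; -6.0000 17.0000] = [7.0000 -6.0000; -6.0000 20.0000]
BᵀPA = [0.0000 1.5000; 0.0000 -2.5000]
K = S⁻¹·BᵀPA = [0.0000 0.1442; 0.0000 -0.0817]
A−BK = [0.0000 -0.1298; 0.0000 -0.1010]
AᵀP(A−BK) = [0.0000 0.0000; 0.0000 0.0793]
P' = Q + AᵀP(A−BK) = [3.2500 -3.0000; -3.0000 9.0793]
tr(P') = 12.3293


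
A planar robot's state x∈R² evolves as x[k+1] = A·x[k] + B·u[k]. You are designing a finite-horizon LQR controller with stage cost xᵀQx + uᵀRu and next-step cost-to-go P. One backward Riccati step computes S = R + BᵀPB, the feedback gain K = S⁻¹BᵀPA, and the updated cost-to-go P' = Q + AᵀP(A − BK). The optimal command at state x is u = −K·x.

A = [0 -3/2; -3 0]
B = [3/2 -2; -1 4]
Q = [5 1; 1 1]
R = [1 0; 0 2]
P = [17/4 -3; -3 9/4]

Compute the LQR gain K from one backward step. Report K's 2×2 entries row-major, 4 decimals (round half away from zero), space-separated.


0.1758 -0.2710 -0.3588 0.1782

BᵀP = [9.3750 -6.7500; -20.5000 15.0000]
S = R + BᵀPB = [1 0; 0 2] + [20.8125 -45.7500; -45.7500 101.0000] = [21.8125 -45.7500; -45.7500 103.0000]
BᵀPA = [20.2500 -14.0625; -45.0000 30.7500]
K = S⁻¹·BᵀPA = [0.1758 -0.2710; -0.3588 0.1782]
A−BK = [-0.9813 -0.7372; -1.3889 -0.9837]
AᵀP(A−BK) = [0.5437 0.0055; 0.0055 0.2728]
P' = Q + AᵀP(A−BK) = [5.5437 1.0055; 1.0055 1.2728]
tr(P') = 6.8165


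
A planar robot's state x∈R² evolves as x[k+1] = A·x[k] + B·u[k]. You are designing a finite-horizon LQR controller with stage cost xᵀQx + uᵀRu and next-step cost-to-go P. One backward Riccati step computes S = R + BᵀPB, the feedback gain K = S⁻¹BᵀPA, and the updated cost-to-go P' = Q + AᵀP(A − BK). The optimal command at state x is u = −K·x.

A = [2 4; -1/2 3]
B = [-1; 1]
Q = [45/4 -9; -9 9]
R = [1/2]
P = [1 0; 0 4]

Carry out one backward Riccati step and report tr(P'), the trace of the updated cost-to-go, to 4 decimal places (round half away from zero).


62.7045

BᵀP = [-1.0000 4.0000]
S = R + BᵀPB = [1/2] + [5.0000] = [5.5000]
BᵀPA = [-4.0000 8.0000]
K = S⁻¹·BᵀPA = [-0.7273 1.4545]
A−BK = [1.2727 5.4545; 0.2273 1.5455]
AᵀP(A−BK) = [2.0909 7.8182; 7.8182 40.3636]
P' = Q + AᵀP(A−BK) = [13.3409 -1.1818; -1.1818 49.3636]
tr(P') = 62.7045


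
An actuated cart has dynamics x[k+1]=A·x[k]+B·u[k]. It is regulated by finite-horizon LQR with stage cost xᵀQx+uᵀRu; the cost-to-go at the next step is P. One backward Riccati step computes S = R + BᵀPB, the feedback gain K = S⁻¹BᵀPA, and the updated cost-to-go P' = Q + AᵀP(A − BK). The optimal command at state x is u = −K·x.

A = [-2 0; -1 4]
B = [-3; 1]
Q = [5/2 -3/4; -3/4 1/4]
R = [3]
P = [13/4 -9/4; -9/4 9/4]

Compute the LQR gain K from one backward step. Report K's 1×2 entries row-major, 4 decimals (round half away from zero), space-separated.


BᵀP = [-12.0000 9.0000]
S = R + BᵀPB = [3] + [45.0000] = [48.0000]
BᵀPA = [15.0000 36.0000]
K = S⁻¹·BᵀPA = [0.3125 0.7500]
A−BK = [-1.0625 2.2500; -1.3125 3.2500]
AᵀP(A−BK) = [1.5625 -2.2500; -2.2500 9.0000]
P' = Q + AᵀP(A−BK) = [4.0625 -3.0000; -3.0000 9.2500]
tr(P') = 13.3125

0.3125 0.7500


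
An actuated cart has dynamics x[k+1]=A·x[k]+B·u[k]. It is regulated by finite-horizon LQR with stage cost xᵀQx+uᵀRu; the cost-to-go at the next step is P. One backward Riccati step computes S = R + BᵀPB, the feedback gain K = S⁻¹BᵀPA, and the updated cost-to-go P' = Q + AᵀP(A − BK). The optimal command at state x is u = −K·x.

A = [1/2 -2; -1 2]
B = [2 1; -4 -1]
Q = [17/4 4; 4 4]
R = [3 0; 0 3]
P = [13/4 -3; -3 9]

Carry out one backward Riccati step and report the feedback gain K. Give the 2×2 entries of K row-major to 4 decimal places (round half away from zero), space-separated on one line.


BᵀP = [18.5000 -42.0000; 6.2500 -12.0000]
S = R + BᵀPB = [3 0; 0 3] + [205.0000 60.5000; 60.5000 18.2500] = [208.0000 60.5000; 60.5000 21.2500]
BᵀPA = [51.2500 -121.0000; 15.1250 -36.5000]
K = S⁻¹·BᵀPA = [0.2290 -0.4778; 0.0597 -0.3574]
A−BK = [-0.0178 -0.6871; -0.0242 -0.2685]
AᵀP(A−BK) = [0.1718 -0.3583; -0.3583 2.1441]
P' = Q + AᵀP(A−BK) = [4.4218 3.6417; 3.6417 6.1441]
tr(P') = 10.5659

0.2290 -0.4778 0.0597 -0.3574


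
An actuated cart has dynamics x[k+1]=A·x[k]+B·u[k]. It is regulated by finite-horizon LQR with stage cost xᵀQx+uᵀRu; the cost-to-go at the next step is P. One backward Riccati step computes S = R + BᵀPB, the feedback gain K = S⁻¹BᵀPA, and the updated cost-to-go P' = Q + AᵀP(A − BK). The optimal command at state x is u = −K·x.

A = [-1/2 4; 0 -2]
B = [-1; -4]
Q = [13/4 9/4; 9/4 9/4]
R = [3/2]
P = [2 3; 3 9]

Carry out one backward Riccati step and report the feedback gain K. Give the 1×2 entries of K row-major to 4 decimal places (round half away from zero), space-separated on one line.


BᵀP = [-14.0000 -39.0000]
S = R + BᵀPB = [3/2] + [170.0000] = [171.5000]
BᵀPA = [7.0000 22.0000]
K = S⁻¹·BᵀPA = [0.0408 0.1283]
A−BK = [-0.4592 4.1283; 0.1633 -1.4869]
AᵀP(A−BK) = [0.2143 -1.8980; -1.8980 17.1778]
P' = Q + AᵀP(A−BK) = [3.4643 0.3520; 0.3520 19.4278]
tr(P') = 22.8921

0.0408 0.1283


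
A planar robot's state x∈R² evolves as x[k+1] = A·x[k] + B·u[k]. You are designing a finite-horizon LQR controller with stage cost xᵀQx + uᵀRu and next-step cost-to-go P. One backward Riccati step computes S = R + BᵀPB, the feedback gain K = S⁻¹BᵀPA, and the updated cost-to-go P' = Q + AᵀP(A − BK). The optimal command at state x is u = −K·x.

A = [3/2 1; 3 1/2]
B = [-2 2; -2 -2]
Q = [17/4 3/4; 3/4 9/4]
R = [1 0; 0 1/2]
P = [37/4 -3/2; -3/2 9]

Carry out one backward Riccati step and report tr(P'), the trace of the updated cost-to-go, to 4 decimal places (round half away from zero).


7.9612

BᵀP = [-15.5000 -15.0000; 21.5000 -21.0000]
S = R + BᵀPB = [1 0; 0 1/2] + [61.0000 -1.0000; -1.0000 85.0000] = [62.0000 -1.0000; -1.0000 85.5000]
BᵀPA = [-68.2500 -23.0000; -30.7500 11.0000]
K = S⁻¹·BᵀPA = [-1.1068 -0.3690; -0.3726 0.1243]
A−BK = [0.0316 0.0134; 0.0412 0.0108]
AᵀP(A−BK) = [1.3150 0.3918; 0.3918 0.1461]
P' = Q + AᵀP(A−BK) = [5.5650 1.1418; 1.1418 2.3961]
tr(P') = 7.9612


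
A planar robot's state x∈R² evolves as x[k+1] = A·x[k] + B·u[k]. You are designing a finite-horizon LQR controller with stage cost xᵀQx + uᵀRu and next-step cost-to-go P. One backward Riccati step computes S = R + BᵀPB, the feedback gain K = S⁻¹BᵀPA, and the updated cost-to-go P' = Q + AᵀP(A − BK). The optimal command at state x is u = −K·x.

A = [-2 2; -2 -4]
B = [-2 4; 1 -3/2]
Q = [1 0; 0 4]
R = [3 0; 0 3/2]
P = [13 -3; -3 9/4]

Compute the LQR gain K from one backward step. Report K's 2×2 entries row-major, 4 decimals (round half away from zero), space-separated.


BᵀP = [-29.0000 8.2500; 56.5000 -15.3750]
S = R + BᵀPB = [3 0; 0 3/2] + [66.2500 -128.3750; -128.3750 249.0625] = [69.2500 -128.3750; -128.3750 250.5625]
BᵀPA = [41.5000 -91.0000; -82.2500 174.5000]
K = S⁻¹·BᵀPA = [-0.1842 -0.4588; -0.4226 0.4614]
A−BK = [-0.6779 -0.7631; -2.4498 -2.8491]
AᵀP(A−BK) = [9.8825 10.9877; 10.9877 13.7405]
P' = Q + AᵀP(A−BK) = [10.8825 10.9877; 10.9877 17.7405]
tr(P') = 28.6230

-0.1842 -0.4588 -0.4226 0.4614


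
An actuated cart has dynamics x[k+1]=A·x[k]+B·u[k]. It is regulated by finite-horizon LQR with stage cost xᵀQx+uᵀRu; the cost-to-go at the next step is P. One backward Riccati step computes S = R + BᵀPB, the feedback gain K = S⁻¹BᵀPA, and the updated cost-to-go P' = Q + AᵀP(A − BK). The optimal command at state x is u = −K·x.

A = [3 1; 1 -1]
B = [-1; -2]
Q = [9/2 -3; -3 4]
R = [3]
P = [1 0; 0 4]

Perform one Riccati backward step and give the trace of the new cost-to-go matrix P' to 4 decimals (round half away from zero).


18.0000

BᵀP = [-1.0000 -8.0000]
S = R + BᵀPB = [3] + [17.0000] = [20.0000]
BᵀPA = [-11.0000 7.0000]
K = S⁻¹·BᵀPA = [-0.5500 0.3500]
A−BK = [2.4500 1.3500; -0.1000 -0.3000]
AᵀP(A−BK) = [6.9500 2.8500; 2.8500 2.5500]
P' = Q + AᵀP(A−BK) = [11.4500 -0.1500; -0.1500 6.5500]
tr(P') = 18.0000


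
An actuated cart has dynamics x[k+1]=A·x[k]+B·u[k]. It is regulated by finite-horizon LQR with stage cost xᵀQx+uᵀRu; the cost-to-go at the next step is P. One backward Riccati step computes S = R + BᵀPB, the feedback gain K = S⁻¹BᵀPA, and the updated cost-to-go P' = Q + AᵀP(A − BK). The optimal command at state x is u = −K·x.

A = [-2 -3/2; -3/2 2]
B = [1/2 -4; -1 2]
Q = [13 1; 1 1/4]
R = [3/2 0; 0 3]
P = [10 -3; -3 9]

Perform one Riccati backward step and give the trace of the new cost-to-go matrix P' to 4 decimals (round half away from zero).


BᵀP = [8.0000 -10.5000; -46.0000 30.0000]
S = R + BᵀPB = [3/2 0; 0 3] + [14.5000 -53.0000; -53.0000 244.0000] = [16.0000 -53.0000; -53.0000 247.0000]
BᵀPA = [-0.2500 -33.0000; 47.0000 129.0000]
K = S⁻¹·BᵀPA = [2.1253 -1.1496; 0.6463 0.2756]
A−BK = [-0.4774 0.1772; -0.6673 0.2992]
AᵀP(A−BK) = [12.4040 -4.9902; -4.9902 3.0118]
P' = Q + AᵀP(A−BK) = [25.4040 -3.9902; -3.9902 3.2618]
tr(P') = 28.6658

28.6658


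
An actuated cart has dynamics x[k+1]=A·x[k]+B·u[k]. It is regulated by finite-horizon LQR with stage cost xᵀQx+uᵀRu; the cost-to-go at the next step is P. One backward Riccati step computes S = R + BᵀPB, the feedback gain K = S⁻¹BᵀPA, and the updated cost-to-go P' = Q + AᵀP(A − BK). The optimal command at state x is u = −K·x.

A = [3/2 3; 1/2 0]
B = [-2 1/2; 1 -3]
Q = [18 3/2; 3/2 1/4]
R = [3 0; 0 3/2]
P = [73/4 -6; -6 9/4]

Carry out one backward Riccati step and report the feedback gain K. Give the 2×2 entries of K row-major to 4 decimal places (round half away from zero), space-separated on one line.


BᵀP = [-42.5000 14.2500; 27.1250 -9.7500]
S = R + BᵀPB = [3 0; 0 3/2] + [99.2500 -64.0000; -64.0000 42.8125] = [102.2500 -64.0000; -64.0000 44.3125]
BᵀPA = [-56.6250 -127.5000; 35.8125 81.3750]
K = S⁻¹·BᵀPA = [-0.4994 -1.0158; 0.0870 0.3692]
A−BK = [0.4578 0.7837; 1.2603 2.1235]
AᵀP(A−BK) = [1.2345 2.3802; 2.3802 4.6848]
P' = Q + AᵀP(A−BK) = [19.2345 3.8802; 3.8802 4.9348]
tr(P') = 24.1693

-0.4994 -1.0158 0.0870 0.3692


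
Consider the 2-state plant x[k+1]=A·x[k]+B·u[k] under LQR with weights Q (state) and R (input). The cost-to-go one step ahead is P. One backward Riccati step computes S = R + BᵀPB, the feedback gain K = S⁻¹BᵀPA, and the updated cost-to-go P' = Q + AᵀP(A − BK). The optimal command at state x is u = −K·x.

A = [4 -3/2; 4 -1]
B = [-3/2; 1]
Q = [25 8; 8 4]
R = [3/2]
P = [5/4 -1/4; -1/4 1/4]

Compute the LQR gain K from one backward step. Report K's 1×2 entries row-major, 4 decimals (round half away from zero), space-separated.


-1.1294 0.4824

BᵀP = [-2.1250 0.6250]
S = R + BᵀPB = [3/2] + [3.8125] = [5.3125]
BᵀPA = [-6.0000 2.5625]
K = S⁻¹·BᵀPA = [-1.1294 0.4824]
A−BK = [2.3059 -0.7765; 5.1294 -1.4824]
AᵀP(A−BK) = [9.2235 -3.1059; -3.1059 1.0765]
P' = Q + AᵀP(A−BK) = [34.2235 4.8941; 4.8941 5.0765]
tr(P') = 39.3000


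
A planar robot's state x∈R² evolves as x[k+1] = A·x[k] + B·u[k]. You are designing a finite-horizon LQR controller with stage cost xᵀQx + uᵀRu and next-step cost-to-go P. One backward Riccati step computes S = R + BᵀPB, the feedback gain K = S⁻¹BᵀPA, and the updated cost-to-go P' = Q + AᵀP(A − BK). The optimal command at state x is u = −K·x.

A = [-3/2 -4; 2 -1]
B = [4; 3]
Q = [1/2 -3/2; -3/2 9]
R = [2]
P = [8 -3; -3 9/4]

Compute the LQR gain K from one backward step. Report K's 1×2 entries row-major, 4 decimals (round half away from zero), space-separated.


BᵀP = [23.0000 -5.2500]
S = R + BᵀPB = [2] + [76.2500] = [78.2500]
BᵀPA = [-45.0000 -86.7500]
K = S⁻¹·BᵀPA = [-0.5751 -1.1086]
A−BK = [0.8003 0.4345; 3.7252 2.3259]
AᵀP(A−BK) = [19.1214 13.1118; 13.1118 10.0767]
P' = Q + AᵀP(A−BK) = [19.6214 11.6118; 11.6118 19.0767]
tr(P') = 38.6981

-0.5751 -1.1086


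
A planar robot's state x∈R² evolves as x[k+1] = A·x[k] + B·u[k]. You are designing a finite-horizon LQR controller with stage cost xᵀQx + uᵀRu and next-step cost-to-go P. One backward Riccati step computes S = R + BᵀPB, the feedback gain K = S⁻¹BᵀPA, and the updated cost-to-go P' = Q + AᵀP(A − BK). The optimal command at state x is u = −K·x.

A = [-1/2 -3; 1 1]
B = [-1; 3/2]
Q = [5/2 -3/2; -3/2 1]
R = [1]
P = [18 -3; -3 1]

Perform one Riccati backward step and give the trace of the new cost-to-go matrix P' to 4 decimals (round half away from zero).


13.4277

BᵀP = [-22.5000 4.5000]
S = R + BᵀPB = [1] + [29.2500] = [30.2500]
BᵀPA = [15.7500 72.0000]
K = S⁻¹·BᵀPA = [0.5207 2.3802]
A−BK = [0.0207 -0.6198; 0.2190 -2.5702]
AᵀP(A−BK) = [0.2996 1.0124; 1.0124 9.6281]
P' = Q + AᵀP(A−BK) = [2.7996 -0.4876; -0.4876 10.6281]
tr(P') = 13.4277


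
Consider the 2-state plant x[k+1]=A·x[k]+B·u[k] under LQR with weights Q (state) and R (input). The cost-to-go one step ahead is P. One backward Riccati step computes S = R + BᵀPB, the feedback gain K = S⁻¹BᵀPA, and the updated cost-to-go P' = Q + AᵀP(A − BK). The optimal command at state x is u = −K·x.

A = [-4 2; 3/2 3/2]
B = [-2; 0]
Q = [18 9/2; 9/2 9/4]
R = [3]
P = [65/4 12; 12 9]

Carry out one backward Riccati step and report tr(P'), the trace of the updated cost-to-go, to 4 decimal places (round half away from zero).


BᵀP = [-32.5000 -24.0000]
S = R + BᵀPB = [3] + [65.0000] = [68.0000]
BᵀPA = [94.0000 -101.0000]
K = S⁻¹·BᵀPA = [1.3824 -1.4853]
A−BK = [-1.2353 -0.9706; 1.5000 1.5000]
AᵀP(A−BK) = [6.3088 -6.1324; -6.1324 7.2353]
P' = Q + AᵀP(A−BK) = [24.3088 -1.6324; -1.6324 9.4853]
tr(P') = 33.7941

33.7941


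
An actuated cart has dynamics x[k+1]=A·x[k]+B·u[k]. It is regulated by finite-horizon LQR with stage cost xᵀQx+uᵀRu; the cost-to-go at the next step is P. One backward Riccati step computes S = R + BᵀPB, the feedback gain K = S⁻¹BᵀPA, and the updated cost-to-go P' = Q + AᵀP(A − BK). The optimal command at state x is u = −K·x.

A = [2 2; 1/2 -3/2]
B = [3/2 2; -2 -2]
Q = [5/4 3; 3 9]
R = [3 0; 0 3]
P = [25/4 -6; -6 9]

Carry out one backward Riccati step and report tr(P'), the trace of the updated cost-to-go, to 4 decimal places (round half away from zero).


BᵀP = [21.3750 -27.0000; 24.5000 -30.0000]
S = R + BᵀPB = [3 0; 0 3] + [86.0625 96.7500; 96.7500 109.0000] = [89.0625 96.7500; 96.7500 112.0000]
BᵀPA = [29.2500 83.2500; 34.0000 94.0000]
K = S⁻¹·BᵀPA = [-0.0220 0.3735; 0.3226 0.5166]
A−BK = [1.3879 0.4065; 1.1012 0.2803]
AᵀP(A−BK) = [4.9259 1.7593; 1.7593 1.5918]
P' = Q + AᵀP(A−BK) = [6.1759 4.7593; 4.7593 10.5918]
tr(P') = 16.7677

16.7677


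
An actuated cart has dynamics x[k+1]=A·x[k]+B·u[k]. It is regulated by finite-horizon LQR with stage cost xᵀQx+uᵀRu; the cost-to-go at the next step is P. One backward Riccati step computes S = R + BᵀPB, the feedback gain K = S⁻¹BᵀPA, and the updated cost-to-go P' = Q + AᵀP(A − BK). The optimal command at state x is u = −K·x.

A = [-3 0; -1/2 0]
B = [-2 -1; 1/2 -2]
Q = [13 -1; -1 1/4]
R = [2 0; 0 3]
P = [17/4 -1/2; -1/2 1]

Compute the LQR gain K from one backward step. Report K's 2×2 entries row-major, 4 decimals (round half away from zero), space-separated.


BᵀP = [-8.7500 1.5000; -3.2500 -1.5000]
S = R + BᵀPB = [2 0; 0 3] + [18.2500 5.7500; 5.7500 6.2500] = [20.2500 5.7500; 5.7500 9.2500]
BᵀPA = [25.5000 0.0000; 10.5000 0.0000]
K = S⁻¹·BᵀPA = [1.1378 0.0000; 0.4279 0.0000]
A−BK = [-0.2966 0.0000; -0.2131 0.0000]
AᵀP(A−BK) = [3.4943 0.0000; 0.0000 0.0000]
P' = Q + AᵀP(A−BK) = [16.4943 -1.0000; -1.0000 0.2500]
tr(P') = 16.7443

1.1378 0.0000 0.4279 0.0000


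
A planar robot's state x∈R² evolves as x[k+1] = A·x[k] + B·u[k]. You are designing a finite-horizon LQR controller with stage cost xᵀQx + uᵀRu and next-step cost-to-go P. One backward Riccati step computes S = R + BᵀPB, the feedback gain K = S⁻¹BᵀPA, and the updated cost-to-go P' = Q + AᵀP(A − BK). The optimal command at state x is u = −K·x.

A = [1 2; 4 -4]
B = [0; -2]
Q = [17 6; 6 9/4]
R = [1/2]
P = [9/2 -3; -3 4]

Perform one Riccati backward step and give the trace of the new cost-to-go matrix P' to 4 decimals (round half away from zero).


BᵀP = [6.0000 -8.0000]
S = R + BᵀPB = [1/2] + [16.0000] = [16.5000]
BᵀPA = [-26.0000 44.0000]
K = S⁻¹·BᵀPA = [-1.5758 2.6667]
A−BK = [1.0000 2.0000; 0.8485 1.3333]
AᵀP(A−BK) = [3.5303 2.3333; 2.3333 12.6667]
P' = Q + AᵀP(A−BK) = [20.5303 8.3333; 8.3333 14.9167]
tr(P') = 35.4470

35.4470


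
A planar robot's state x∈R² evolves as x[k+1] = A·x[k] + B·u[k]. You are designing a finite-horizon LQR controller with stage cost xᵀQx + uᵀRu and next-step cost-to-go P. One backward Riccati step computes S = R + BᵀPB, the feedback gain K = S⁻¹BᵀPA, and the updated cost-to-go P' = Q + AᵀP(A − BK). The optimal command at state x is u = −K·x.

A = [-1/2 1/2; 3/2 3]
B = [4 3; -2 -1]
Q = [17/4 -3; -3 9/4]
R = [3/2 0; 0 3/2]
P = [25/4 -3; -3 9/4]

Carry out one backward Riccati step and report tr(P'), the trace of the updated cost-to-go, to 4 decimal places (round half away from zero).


12.7613

BᵀP = [31.0000 -16.5000; 21.7500 -11.2500]
S = R + BᵀPB = [3/2 0; 0 3/2] + [157.0000 109.5000; 109.5000 76.5000] = [158.5000 109.5000; 109.5000 78.0000]
BᵀPA = [-40.2500 -34.0000; -27.7500 -22.8750]
K = S⁻¹·BᵀPA = [-0.2706 -0.3949; 0.0241 0.2611]
A−BK = [0.5101 1.2963; 0.9829 2.4713]
AᵀP(A−BK) = [0.9024 2.1636; 2.1636 5.3588]
P' = Q + AᵀP(A−BK) = [5.1524 -0.8364; -0.8364 7.6088]
tr(P') = 12.7613


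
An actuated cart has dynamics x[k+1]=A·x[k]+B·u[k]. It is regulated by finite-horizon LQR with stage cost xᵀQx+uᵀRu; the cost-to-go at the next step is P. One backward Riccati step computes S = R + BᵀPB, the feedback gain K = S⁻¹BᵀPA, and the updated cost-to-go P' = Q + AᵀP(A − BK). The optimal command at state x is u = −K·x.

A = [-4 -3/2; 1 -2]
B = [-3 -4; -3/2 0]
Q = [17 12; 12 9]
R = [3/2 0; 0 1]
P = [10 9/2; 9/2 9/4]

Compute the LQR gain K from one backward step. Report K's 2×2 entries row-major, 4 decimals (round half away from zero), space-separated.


BᵀP = [-36.7500 -16.8750; -40.0000 -18.0000]
S = R + BᵀPB = [3/2 0; 0 1] + [135.5625 147.0000; 147.0000 160.0000] = [137.0625 147.0000; 147.0000 161.0000]
BᵀPA = [130.1250 88.8750; 142.0000 96.0000]
K = S⁻¹·BᵀPA = [0.1662 0.4298; 0.7302 0.2038]
A−BK = [-0.5804 0.6048; 1.2493 -1.3553]
AᵀP(A−BK) = [0.9292 -0.1240; -0.1240 0.7322]
P' = Q + AᵀP(A−BK) = [17.9292 11.8760; 11.8760 9.7322]
tr(P') = 27.6614

0.1662 0.4298 0.7302 0.2038


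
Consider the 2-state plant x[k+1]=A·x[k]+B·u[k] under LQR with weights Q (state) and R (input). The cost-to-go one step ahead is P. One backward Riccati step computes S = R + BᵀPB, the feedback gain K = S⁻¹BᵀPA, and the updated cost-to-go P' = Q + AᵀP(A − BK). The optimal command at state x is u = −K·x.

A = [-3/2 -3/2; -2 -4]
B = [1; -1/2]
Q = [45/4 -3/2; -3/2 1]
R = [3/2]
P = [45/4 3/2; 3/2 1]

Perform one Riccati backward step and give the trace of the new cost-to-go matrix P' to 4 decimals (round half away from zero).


48.5598

BᵀP = [10.5000 1.0000]
S = R + BᵀPB = [3/2] + [10.0000] = [11.5000]
BᵀPA = [-17.7500 -19.7500]
K = S⁻¹·BᵀPA = [-1.5435 -1.7174]
A−BK = [0.0435 0.2174; -2.7717 -4.8587]
AᵀP(A−BK) = [10.9158 16.3288; 16.3288 25.3940]
P' = Q + AᵀP(A−BK) = [22.1658 14.8288; 14.8288 26.3940]
tr(P') = 48.5598


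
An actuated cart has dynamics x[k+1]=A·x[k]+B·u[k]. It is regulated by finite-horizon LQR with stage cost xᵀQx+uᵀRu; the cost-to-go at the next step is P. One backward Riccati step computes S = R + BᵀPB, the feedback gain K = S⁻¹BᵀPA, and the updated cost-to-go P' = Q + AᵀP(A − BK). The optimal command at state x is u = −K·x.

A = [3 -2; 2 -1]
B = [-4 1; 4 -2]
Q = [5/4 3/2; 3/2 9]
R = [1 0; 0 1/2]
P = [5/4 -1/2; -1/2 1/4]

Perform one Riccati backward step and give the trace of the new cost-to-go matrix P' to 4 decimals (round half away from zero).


11.3107

BᵀP = [-7.0000 3.0000; 2.2500 -1.0000]
S = R + BᵀPB = [1 0; 0 1/2] + [40.0000 -13.0000; -13.0000 4.2500] = [41.0000 -13.0000; -13.0000 4.7500]
BᵀPA = [-15.0000 11.0000; 4.7500 -3.5000]
K = S⁻¹·BᵀPA = [-0.3689 0.2621; -0.0097 -0.0194]
A−BK = [1.5340 -0.9320; 3.4563 -2.0874]
AᵀP(A−BK) = [0.7621 -0.4757; -0.4757 0.2985]
P' = Q + AᵀP(A−BK) = [2.0121 1.0243; 1.0243 9.2985]
tr(P') = 11.3107


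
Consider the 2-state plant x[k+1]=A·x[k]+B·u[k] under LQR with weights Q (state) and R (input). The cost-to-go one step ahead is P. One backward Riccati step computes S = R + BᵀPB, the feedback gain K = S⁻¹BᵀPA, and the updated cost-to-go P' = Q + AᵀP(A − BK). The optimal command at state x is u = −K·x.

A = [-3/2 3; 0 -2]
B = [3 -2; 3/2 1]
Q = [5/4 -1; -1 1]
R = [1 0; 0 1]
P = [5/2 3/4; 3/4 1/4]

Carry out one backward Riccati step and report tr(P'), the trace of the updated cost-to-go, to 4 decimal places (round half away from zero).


BᵀP = [8.6250 2.6250; -4.2500 -1.2500]
S = R + BᵀPB = [1 0; 0 1] + [29.8125 -14.6250; -14.6250 7.2500] = [30.8125 -14.6250; -14.6250 8.2500]
BᵀPA = [-12.9375 20.6250; 6.3750 -10.2500]
K = S⁻¹·BᵀPA = [-0.3349 0.5023; 0.1791 -0.3519]
A−BK = [-0.1372 0.7891; 0.3233 -2.4016]
AᵀP(A−BK) = [0.1509 -0.2576; -0.2576 0.5322]
P' = Q + AᵀP(A−BK) = [1.4009 -1.2576; -1.2576 1.5322]
tr(P') = 2.9330

2.9330


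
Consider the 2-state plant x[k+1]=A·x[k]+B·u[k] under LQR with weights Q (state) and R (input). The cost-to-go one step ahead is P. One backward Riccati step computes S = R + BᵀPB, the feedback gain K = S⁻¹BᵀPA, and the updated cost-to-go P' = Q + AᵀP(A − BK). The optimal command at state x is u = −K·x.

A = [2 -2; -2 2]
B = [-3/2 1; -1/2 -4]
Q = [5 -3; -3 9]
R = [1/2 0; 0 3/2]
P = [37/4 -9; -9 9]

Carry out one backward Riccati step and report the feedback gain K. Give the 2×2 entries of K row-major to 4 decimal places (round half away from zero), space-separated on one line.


BᵀP = [-9.3750 9.0000; 45.2500 -45.0000]
S = R + BᵀPB = [1/2 0; 0 3/2] + [9.5625 -45.3750; -45.3750 225.2500] = [10.0625 -45.3750; -45.3750 226.7500]
BᵀPA = [-36.7500 36.7500; 180.5000 -180.5000]
K = S⁻¹·BᵀPA = [-0.6413 0.6413; 0.6677 -0.6677]
A−BK = [0.3703 -0.3703; 0.3501 -0.3501]
AᵀP(A−BK) = [0.9123 -0.9123; -0.9123 0.9123]
P' = Q + AᵀP(A−BK) = [5.9123 -3.9123; -3.9123 9.9123]
tr(P') = 15.8247

-0.6413 0.6413 0.6677 -0.6677


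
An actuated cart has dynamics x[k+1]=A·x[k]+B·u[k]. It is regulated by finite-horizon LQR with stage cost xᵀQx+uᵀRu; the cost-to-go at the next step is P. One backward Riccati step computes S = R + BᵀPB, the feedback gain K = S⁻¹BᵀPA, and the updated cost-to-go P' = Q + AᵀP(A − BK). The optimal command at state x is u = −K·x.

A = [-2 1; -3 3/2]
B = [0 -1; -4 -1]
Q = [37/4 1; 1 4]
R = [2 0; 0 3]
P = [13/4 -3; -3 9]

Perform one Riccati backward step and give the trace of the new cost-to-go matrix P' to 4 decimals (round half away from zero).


BᵀP = [12.0000 -36.0000; -0.2500 -6.0000]
S = R + BᵀPB = [2 0; 0 3] + [144.0000 24.0000; 24.0000 6.2500] = [146.0000 24.0000; 24.0000 9.2500]
BᵀPA = [84.0000 -42.0000; 18.5000 -9.2500]
K = S⁻¹·BᵀPA = [0.4300 -0.2150; 0.8844 -0.4422]
A−BK = [-1.1156 0.5578; -0.3957 0.1979]
AᵀP(A−BK) = [5.5216 -2.7608; -2.7608 1.3804]
P' = Q + AᵀP(A−BK) = [14.7716 -1.7608; -1.7608 5.3804]
tr(P') = 20.1520

20.1520


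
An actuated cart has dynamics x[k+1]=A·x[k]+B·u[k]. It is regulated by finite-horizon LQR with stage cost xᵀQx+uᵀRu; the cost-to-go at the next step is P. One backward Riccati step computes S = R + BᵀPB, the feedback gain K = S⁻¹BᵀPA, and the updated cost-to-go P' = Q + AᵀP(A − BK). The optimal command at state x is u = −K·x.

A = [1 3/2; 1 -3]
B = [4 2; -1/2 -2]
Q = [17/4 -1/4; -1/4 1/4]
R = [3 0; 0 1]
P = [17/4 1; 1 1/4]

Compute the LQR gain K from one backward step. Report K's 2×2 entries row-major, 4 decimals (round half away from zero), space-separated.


0.2210 0.1180 0.2200 0.2065

BᵀP = [16.5000 3.8750; 6.5000 1.5000]
S = R + BᵀPB = [3 0; 0 1] + [64.0625 25.2500; 25.2500 10.0000] = [67.0625 25.2500; 25.2500 11.0000]
BᵀPA = [20.3750 13.1250; 8.0000 5.2500]
K = S⁻¹·BᵀPA = [0.2210 0.1180; 0.2200 0.2065]
A−BK = [-0.3240 0.6152; 1.5506 -2.5281]
AᵀP(A−BK) = [0.2374 0.0695; 0.0695 0.1801]
P' = Q + AᵀP(A−BK) = [4.4874 -0.1805; -0.1805 0.4301]
tr(P') = 4.9175


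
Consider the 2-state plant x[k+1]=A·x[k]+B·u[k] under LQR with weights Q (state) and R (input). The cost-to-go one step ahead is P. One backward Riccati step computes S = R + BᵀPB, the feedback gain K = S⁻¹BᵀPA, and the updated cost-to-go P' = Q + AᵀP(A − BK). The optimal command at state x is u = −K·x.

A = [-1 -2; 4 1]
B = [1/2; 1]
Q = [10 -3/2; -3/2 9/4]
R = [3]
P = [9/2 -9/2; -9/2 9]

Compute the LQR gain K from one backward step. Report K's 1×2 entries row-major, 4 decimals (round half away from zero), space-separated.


3.3913 1.3043

BᵀP = [-2.2500 6.7500]
S = R + BᵀPB = [3] + [5.6250] = [8.6250]
BᵀPA = [29.2500 11.2500]
K = S⁻¹·BᵀPA = [3.3913 1.3043]
A−BK = [-2.6957 -2.6522; 0.6087 -0.3043]
AᵀP(A−BK) = [85.3043 47.3478; 47.3478 30.3261]
P' = Q + AᵀP(A−BK) = [95.3043 45.8478; 45.8478 32.5761]
tr(P') = 127.8804


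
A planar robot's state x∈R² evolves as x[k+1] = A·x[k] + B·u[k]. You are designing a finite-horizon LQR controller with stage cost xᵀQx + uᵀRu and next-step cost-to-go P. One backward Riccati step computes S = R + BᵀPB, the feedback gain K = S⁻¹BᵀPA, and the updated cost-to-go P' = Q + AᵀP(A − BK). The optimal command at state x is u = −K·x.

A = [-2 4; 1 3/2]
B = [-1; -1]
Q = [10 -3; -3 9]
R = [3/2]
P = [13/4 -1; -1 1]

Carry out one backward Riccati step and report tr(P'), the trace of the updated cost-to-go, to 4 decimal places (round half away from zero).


52.2500

BᵀP = [-2.2500 0.0000]
S = R + BᵀPB = [3/2] + [2.2500] = [3.7500]
BᵀPA = [4.5000 -9.0000]
K = S⁻¹·BᵀPA = [1.2000 -2.4000]
A−BK = [-0.8000 1.6000; 2.2000 -0.9000]
AᵀP(A−BK) = [12.6000 -14.7000; -14.7000 20.6500]
P' = Q + AᵀP(A−BK) = [22.6000 -17.7000; -17.7000 29.6500]
tr(P') = 52.2500


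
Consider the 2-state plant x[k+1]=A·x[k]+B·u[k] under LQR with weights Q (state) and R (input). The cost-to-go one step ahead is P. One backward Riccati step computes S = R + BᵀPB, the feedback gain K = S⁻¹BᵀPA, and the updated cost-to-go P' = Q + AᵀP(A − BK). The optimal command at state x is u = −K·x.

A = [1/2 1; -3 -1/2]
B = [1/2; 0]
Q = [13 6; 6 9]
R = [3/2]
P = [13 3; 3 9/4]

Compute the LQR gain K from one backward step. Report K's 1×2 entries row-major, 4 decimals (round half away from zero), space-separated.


BᵀP = [6.5000 1.5000]
S = R + BᵀPB = [3/2] + [3.2500] = [4.7500]
BᵀPA = [-1.2500 5.7500]
K = S⁻¹·BᵀPA = [-0.2632 1.2105]
A−BK = [0.6316 0.3947; -3.0000 -0.5000]
AᵀP(A−BK) = [14.1711 1.6382; 1.6382 3.6020]
P' = Q + AᵀP(A−BK) = [27.1711 7.6382; 7.6382 12.6020]
tr(P') = 39.7730

-0.2632 1.2105


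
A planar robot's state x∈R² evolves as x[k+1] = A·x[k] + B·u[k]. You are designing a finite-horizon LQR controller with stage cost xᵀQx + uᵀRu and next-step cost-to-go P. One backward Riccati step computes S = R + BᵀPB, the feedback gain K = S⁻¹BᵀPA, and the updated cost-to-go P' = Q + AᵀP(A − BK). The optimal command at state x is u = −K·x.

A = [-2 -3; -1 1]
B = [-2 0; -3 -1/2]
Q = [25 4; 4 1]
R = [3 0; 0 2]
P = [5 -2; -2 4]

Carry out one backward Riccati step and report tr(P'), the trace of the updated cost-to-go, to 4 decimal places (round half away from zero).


BᵀP = [-4.0000 -8.0000; 1.0000 -2.0000]
S = R + BᵀPB = [3 0; 0 2] + [32.0000 4.0000; 4.0000 1.0000] = [35.0000 4.0000; 4.0000 3.0000]
BᵀPA = [16.0000 4.0000; 0.0000 -5.0000]
K = S⁻¹·BᵀPA = [0.5393 0.3596; -0.7191 -2.1461]
A−BK = [-0.9213 -2.2809; 0.2584 1.0056]
AᵀP(A−BK) = [7.3708 18.2472; 18.2472 48.8315]
P' = Q + AᵀP(A−BK) = [32.3708 22.2472; 22.2472 49.8315]
tr(P') = 82.2022

82.2022


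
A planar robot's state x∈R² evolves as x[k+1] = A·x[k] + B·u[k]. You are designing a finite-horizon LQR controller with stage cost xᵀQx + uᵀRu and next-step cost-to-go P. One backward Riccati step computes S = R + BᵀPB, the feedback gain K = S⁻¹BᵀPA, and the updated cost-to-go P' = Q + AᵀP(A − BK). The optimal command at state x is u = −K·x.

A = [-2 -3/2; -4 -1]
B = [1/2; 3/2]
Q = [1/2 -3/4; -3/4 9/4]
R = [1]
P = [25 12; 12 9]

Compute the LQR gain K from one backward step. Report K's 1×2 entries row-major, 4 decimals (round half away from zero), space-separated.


BᵀP = [30.5000 19.5000]
S = R + BᵀPB = [1] + [44.5000] = [45.5000]
BᵀPA = [-139.0000 -65.2500]
K = S⁻¹·BᵀPA = [-3.0549 -1.4341]
A−BK = [-0.4725 -0.7830; 0.5824 1.1511]
AᵀP(A−BK) = [11.3626 7.6648; 7.6648 7.6772]
P' = Q + AᵀP(A−BK) = [11.8626 6.9148; 6.9148 9.9272]
tr(P') = 21.7898

-3.0549 -1.4341


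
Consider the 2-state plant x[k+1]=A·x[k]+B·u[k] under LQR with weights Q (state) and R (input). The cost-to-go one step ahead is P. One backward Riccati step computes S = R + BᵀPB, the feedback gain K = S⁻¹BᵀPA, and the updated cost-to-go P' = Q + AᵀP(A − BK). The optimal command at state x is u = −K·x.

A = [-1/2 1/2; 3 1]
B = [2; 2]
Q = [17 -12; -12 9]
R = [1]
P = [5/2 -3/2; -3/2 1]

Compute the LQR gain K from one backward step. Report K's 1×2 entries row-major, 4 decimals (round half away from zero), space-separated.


BᵀP = [2.0000 -1.0000]
S = R + BᵀPB = [1] + [2.0000] = [3.0000]
BᵀPA = [-4.0000 0.0000]
K = S⁻¹·BᵀPA = [-1.3333 0.0000]
A−BK = [2.1667 0.5000; 5.6667 1.0000]
AᵀP(A−BK) = [8.7917 0.8750; 0.8750 0.1250]
P' = Q + AᵀP(A−BK) = [25.7917 -11.1250; -11.1250 9.1250]
tr(P') = 34.9167

-1.3333 0.0000


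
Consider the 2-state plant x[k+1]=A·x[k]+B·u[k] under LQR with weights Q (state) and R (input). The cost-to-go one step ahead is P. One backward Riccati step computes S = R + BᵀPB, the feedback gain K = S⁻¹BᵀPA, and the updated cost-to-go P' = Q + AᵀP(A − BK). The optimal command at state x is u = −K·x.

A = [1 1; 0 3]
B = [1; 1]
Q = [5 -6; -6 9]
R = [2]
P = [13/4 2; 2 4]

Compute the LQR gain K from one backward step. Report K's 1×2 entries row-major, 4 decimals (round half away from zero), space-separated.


0.3962 1.7547

BᵀP = [5.2500 6.0000]
S = R + BᵀPB = [2] + [11.2500] = [13.2500]
BᵀPA = [5.2500 23.2500]
K = S⁻¹·BᵀPA = [0.3962 1.7547]
A−BK = [0.6038 -0.7547; -0.3962 1.2453]
AᵀP(A−BK) = [1.1698 0.0377; 0.0377 10.4528]
P' = Q + AᵀP(A−BK) = [6.1698 -5.9623; -5.9623 19.4528]
tr(P') = 25.6226
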